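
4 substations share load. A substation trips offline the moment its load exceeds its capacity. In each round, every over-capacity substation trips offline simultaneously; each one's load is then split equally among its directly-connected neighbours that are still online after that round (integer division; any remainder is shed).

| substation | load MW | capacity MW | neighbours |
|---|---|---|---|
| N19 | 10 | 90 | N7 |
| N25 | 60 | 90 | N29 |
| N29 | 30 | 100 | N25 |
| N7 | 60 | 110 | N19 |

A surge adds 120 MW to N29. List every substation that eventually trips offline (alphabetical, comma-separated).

N25, N29

Round 1 — N29 at 150 > 100. N29 trips offline.
  N29 sheds 150 MW to N25: 150 each.
    N25: 60+150 = 210 > 90
Round 2 — N25 trips offline.
  N25 sheds 210 MW: no online neighbours, lost.
No further trips.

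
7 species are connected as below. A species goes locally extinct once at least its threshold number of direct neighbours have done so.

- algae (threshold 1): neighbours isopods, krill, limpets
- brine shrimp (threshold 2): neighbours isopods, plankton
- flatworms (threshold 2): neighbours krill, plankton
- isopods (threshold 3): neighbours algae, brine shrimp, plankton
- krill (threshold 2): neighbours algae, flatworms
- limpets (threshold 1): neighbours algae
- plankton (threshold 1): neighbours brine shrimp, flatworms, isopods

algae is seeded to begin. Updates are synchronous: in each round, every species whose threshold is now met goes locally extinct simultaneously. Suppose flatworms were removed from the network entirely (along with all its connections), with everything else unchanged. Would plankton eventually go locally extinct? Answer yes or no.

With flatworms removed:
Round 1 — algae goes locally extinct (initial).
Round 2 — checking thresholds:
  isopods: 1 of 3 neighbours < 3, below threshold.
  krill: 1 of 1 neighbours < 2, below threshold.
  limpets: 1 of 1 neighbours ≥ 1, goes locally extinct.
Round 3 — no new extinctions; cascade stops.

no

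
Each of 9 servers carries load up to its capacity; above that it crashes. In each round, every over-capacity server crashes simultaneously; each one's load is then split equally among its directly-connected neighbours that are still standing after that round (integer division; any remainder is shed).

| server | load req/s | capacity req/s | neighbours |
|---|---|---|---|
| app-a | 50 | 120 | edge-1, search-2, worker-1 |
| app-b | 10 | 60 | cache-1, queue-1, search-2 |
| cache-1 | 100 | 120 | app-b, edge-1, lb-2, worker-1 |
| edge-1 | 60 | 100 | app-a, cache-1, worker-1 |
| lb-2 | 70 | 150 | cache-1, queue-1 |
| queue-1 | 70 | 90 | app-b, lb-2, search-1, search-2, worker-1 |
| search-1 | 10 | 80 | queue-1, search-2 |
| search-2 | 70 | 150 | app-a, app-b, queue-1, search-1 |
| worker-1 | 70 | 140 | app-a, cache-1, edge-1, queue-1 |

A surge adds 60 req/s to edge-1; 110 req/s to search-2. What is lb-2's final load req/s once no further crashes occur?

144

Round 1 — edge-1 at 120 > 100; search-2 at 180 > 150. edge-1, search-2 crash.
  edge-1 sheds 120 req/s to app-a, cache-1, worker-1: 40 each.
    app-a: 50+40 = 90 ≤ 120
    cache-1: 100+40 = 140 > 120
    worker-1: 70+40 = 110 ≤ 140
  search-2 sheds 180 req/s to app-a, app-b, queue-1, search-1: 45 each.
    app-a: 90+45 = 135 > 120
    app-b: 10+45 = 55 ≤ 60
    queue-1: 70+45 = 115 > 90
    search-1: 10+45 = 55 ≤ 80
Round 2 — app-a, cache-1, queue-1 crash.
  app-a sheds 135 req/s to worker-1: 135 each.
    worker-1: 110+135 = 245 > 140
  cache-1 sheds 140 req/s to app-b, lb-2, worker-1: 46 each (2 lost).
    app-b: 55+46 = 101 > 60
    lb-2: 70+46 = 116 ≤ 150
    worker-1: 245+46 = 291 > 140
  queue-1 sheds 115 req/s to app-b, lb-2, search-1, worker-1: 28 each (3 lost).
    app-b: 101+28 = 129 > 60
    lb-2: 116+28 = 144 ≤ 150
    search-1: 55+28 = 83 > 80
    worker-1: 291+28 = 319 > 140
Round 3 — app-b, search-1, worker-1 crash.
  app-b sheds 129 req/s: no online neighbours, lost.
  search-1 sheds 83 req/s: no online neighbours, lost.
  worker-1 sheds 319 req/s: no online neighbours, lost.
No further crashes.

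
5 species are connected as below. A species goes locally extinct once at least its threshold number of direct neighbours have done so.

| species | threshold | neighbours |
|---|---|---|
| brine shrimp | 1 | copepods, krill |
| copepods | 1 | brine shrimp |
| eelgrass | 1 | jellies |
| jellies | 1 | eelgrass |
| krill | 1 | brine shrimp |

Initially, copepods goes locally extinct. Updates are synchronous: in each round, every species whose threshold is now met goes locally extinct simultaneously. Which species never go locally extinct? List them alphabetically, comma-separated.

Round 1 — copepods goes locally extinct (initial).
Round 2 — checking thresholds:
  brine shrimp: 1 of 2 neighbours ≥ 1, goes locally extinct.
Round 3 — checking thresholds:
  krill: 1 of 1 neighbours ≥ 1, goes locally extinct.
Round 4 — no new extinctions; cascade stops.

eelgrass, jellies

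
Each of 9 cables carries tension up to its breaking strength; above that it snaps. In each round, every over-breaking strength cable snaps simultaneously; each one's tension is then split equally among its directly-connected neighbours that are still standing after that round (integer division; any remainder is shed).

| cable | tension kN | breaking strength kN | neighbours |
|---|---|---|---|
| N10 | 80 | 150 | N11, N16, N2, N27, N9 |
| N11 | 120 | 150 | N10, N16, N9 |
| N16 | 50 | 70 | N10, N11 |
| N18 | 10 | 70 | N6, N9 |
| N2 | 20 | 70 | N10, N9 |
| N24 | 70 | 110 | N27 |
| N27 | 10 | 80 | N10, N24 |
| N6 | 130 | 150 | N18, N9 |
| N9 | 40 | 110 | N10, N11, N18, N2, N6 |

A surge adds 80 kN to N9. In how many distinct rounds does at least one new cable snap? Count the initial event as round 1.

3

Round 1 — N9 at 120 > 110. N9 snaps.
  N9 sheds 120 kN to N10, N11, N18, N2, N6: 24 each.
    N10: 80+24 = 104 ≤ 150
    N11: 120+24 = 144 ≤ 150
    N18: 10+24 = 34 ≤ 70
    N2: 20+24 = 44 ≤ 70
    N6: 130+24 = 154 > 150
Round 2 — N6 snaps.
  N6 sheds 154 kN to N18: 154 each.
    N18: 34+154 = 188 > 70
Round 3 — N18 snaps.
  N18 sheds 188 kN: no online neighbours, lost.
No further breaks.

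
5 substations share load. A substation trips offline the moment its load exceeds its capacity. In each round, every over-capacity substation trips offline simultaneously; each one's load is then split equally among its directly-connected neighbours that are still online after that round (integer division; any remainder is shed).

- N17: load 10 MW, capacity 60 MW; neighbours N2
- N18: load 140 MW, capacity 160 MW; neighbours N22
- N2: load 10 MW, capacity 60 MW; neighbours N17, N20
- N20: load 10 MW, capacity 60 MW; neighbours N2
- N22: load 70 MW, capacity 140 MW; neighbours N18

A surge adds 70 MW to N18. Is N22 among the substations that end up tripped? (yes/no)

Round 1 — N18 at 210 > 160. N18 trips offline.
  N18 sheds 210 MW to N22: 210 each.
    N22: 70+210 = 280 > 140
Round 2 — N22 trips offline.
  N22 sheds 280 MW: no online neighbours, lost.
No further trips.

yes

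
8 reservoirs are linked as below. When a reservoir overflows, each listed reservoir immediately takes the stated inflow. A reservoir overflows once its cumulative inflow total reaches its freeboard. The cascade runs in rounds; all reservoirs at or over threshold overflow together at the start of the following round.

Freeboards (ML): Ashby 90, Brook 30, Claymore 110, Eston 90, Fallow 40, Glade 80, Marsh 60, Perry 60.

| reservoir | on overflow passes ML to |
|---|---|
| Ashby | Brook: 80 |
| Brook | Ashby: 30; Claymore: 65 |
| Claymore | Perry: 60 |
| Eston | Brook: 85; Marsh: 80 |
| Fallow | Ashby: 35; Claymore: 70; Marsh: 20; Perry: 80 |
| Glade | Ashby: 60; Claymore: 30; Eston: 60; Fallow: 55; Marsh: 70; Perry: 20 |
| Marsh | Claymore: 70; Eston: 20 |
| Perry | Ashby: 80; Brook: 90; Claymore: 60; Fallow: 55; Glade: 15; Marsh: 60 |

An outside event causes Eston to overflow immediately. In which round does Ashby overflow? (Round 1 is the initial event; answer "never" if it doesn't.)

Round 1 — Eston overflows (initial).
  Brook: +85 → 85 ≥ 30
  Marsh: +80 → 80 ≥ 60
Round 2 — Brook, Marsh overflow.
  Ashby: +30 → 30 < 90
  Claymore: +65+70 → 135 ≥ 110
Round 3 — Claymore overflows.
  Perry: +60 → 60 ≥ 60
Round 4 — Perry overflows.
  Ashby: +80 → 110 ≥ 90
  Fallow: +55 → 55 ≥ 40
  Glade: +15 → 15 < 80
Round 5 — Ashby, Fallow overflow.
No further overflows.

5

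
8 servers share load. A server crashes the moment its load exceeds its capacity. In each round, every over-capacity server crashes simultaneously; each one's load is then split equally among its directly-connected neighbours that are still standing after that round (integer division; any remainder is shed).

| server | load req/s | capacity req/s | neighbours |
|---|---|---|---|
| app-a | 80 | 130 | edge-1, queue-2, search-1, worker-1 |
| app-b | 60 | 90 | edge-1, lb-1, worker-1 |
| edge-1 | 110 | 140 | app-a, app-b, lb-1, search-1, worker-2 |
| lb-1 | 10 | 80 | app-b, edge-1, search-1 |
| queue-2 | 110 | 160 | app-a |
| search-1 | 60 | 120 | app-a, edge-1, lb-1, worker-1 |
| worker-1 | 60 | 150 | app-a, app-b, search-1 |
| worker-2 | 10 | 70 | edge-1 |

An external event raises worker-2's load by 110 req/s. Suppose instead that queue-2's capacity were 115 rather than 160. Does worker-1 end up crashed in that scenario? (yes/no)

yes

With queue-2's capacity at 115:
Round 1 — worker-2 at 120 > 70. worker-2 crashes.
  worker-2 sheds 120 req/s to edge-1: 120 each.
    edge-1: 110+120 = 230 > 140
Round 2 — edge-1 crashes.
  edge-1 sheds 230 req/s to app-a, app-b, lb-1, search-1: 57 each (2 lost).
    app-a: 80+57 = 137 > 130
    app-b: 60+57 = 117 > 90
    lb-1: 10+57 = 67 ≤ 80
    search-1: 60+57 = 117 ≤ 120
Round 3 — app-a, app-b crash.
  app-a sheds 137 req/s to queue-2, search-1, worker-1: 45 each (2 lost).
    queue-2: 110+45 = 155 > 115
    search-1: 117+45 = 162 > 120
    worker-1: 60+45 = 105 ≤ 150
  app-b sheds 117 req/s to lb-1, worker-1: 58 each (1 lost).
    lb-1: 67+58 = 125 > 80
    worker-1: 105+58 = 163 > 150
Round 4 — lb-1, queue-2, search-1, worker-1 crash.
  lb-1 sheds 125 req/s: no online neighbours, lost.
  queue-2 sheds 155 req/s: no online neighbours, lost.
  search-1 sheds 162 req/s: no online neighbours, lost.
  worker-1 sheds 163 req/s: no online neighbours, lost.
No further crashes.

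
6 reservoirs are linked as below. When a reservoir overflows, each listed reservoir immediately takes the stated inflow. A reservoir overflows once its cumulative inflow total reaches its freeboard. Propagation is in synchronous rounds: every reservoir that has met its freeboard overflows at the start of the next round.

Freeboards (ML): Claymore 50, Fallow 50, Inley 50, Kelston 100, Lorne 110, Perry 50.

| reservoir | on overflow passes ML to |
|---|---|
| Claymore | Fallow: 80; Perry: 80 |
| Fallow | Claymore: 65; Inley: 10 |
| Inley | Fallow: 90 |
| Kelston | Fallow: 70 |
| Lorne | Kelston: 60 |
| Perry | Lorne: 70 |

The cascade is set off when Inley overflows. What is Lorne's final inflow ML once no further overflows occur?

70

Round 1 — Inley overflows (initial).
  Fallow: +90 → 90 ≥ 50
Round 2 — Fallow overflows.
  Claymore: +65 → 65 ≥ 50
Round 3 — Claymore overflows.
  Perry: +80 → 80 ≥ 50
Round 4 — Perry overflows.
  Lorne: +70 → 70 < 110
No further overflows.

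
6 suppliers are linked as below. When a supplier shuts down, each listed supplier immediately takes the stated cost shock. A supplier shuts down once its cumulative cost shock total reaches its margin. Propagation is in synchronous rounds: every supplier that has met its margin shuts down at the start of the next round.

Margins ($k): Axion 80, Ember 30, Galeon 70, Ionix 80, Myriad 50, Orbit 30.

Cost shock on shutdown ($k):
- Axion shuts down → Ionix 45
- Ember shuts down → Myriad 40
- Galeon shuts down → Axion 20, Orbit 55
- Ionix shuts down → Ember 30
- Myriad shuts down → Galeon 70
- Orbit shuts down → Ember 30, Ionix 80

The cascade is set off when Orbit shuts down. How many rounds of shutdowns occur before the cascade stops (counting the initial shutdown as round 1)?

Round 1 — Orbit shuts down (initial).
  Ember: +30 → 30 ≥ 30
  Ionix: +80 → 80 ≥ 80
Round 2 — Ember, Ionix shut down.
  Myriad: +40 → 40 < 50
No further shutdowns.

2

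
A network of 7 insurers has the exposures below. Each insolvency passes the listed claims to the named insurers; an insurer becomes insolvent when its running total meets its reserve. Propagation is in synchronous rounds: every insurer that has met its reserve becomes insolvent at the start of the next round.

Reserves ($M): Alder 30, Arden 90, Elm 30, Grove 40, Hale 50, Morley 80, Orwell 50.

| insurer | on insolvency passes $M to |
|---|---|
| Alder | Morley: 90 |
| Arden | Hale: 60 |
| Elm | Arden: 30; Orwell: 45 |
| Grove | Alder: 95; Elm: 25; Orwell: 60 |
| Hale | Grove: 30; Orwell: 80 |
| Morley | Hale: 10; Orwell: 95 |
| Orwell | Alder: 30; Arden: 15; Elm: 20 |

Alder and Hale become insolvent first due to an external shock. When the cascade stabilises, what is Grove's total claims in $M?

Round 1 — Alder, Hale become insolvent (initial).
  Grove: +30 → 30 < 40
  Morley: +90 → 90 ≥ 80
  Orwell: +80 → 80 ≥ 50
Round 2 — Morley, Orwell become insolvent.
  Arden: +15 → 15 < 90
  Elm: +20 → 20 < 30
No further insolvencies.

30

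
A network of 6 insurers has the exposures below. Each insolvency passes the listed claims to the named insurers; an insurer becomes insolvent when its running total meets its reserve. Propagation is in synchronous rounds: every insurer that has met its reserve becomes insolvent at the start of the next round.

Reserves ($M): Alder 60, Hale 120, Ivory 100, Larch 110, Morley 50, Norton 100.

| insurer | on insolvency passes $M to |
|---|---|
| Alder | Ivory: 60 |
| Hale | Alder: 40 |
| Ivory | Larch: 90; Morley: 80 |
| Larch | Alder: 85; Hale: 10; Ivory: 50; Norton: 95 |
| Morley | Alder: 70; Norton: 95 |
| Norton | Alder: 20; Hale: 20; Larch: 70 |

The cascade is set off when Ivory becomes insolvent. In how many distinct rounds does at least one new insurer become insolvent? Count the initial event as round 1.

Round 1 — Ivory becomes insolvent (initial).
  Larch: +90 → 90 < 110
  Morley: +80 → 80 ≥ 50
Round 2 — Morley becomes insolvent.
  Alder: +70 → 70 ≥ 60
  Norton: +95 → 95 < 100
Round 3 — Alder becomes insolvent.
No further insolvencies.

3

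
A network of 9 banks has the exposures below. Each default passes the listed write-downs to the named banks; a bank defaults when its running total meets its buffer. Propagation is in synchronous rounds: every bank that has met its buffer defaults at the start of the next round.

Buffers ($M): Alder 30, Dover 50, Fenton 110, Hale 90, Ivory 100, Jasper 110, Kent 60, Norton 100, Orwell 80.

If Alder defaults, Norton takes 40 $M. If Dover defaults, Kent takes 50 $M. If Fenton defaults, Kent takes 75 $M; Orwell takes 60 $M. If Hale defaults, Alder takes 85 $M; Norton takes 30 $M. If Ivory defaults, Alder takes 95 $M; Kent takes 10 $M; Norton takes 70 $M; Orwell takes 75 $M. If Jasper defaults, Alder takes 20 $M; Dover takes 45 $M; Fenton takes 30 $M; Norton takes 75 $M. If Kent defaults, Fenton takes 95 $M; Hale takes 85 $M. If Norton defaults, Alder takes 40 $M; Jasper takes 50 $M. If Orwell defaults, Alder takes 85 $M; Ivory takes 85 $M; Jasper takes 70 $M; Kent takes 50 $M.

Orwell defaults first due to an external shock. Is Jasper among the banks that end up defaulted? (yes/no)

no

Round 1 — Orwell defaults (initial).
  Alder: +85 → 85 ≥ 30
  Ivory: +85 → 85 < 100
  Jasper: +70 → 70 < 110
  Kent: +50 → 50 < 60
Round 2 — Alder defaults.
  Norton: +40 → 40 < 100
No further defaults.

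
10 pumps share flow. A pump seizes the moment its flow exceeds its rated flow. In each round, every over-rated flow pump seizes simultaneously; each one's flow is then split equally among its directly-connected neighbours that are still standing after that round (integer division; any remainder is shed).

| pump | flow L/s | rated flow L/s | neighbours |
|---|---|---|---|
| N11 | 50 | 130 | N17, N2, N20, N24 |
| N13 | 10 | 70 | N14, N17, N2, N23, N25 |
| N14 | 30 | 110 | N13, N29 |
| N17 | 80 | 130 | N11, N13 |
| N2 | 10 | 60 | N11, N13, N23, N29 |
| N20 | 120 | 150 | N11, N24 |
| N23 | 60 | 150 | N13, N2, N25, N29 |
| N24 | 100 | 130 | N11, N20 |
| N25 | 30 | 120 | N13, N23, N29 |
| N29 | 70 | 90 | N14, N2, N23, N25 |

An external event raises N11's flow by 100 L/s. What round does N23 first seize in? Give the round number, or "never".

Round 1 — N11 at 150 > 130. N11 seizes.
  N11 sheds 150 L/s to N17, N2, N20, N24: 37 each (2 lost).
    N17: 80+37 = 117 ≤ 130
    N2: 10+37 = 47 ≤ 60
    N20: 120+37 = 157 > 150
    N24: 100+37 = 137 > 130
Round 2 — N20, N24 seize.
  N20 sheds 157 L/s: no online neighbours, lost.
  N24 sheds 137 L/s: no online neighbours, lost.
No further seizures.

never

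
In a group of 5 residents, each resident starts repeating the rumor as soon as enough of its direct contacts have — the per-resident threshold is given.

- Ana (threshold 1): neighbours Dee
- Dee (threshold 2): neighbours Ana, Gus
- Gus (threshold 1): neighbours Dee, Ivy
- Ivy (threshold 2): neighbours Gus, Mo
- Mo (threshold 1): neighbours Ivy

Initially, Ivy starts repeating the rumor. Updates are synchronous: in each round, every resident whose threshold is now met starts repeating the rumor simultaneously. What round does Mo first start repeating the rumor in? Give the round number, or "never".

2

Round 1 — Ivy starts repeating the rumor (initial).
Round 2 — checking thresholds:
  Gus: 1 of 2 neighbours ≥ 1, starts repeating the rumor.
  Mo: 1 of 1 neighbours ≥ 1, starts repeating the rumor.
Round 3 — no new spreads; cascade stops.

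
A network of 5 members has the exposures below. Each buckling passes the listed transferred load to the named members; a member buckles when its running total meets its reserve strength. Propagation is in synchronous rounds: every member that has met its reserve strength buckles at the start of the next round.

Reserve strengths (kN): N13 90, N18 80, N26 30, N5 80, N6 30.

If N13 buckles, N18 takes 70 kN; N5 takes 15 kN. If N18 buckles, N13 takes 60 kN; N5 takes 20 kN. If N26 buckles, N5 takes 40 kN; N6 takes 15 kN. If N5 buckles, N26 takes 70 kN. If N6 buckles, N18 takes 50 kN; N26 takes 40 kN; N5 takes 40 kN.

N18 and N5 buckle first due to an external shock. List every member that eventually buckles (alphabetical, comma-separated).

Round 1 — N18, N5 buckle (initial).
  N13: +60 → 60 < 90
  N26: +70 → 70 ≥ 30
Round 2 — N26 buckles.
  N6: +15 → 15 < 30
No further bucklings.

N18, N26, N5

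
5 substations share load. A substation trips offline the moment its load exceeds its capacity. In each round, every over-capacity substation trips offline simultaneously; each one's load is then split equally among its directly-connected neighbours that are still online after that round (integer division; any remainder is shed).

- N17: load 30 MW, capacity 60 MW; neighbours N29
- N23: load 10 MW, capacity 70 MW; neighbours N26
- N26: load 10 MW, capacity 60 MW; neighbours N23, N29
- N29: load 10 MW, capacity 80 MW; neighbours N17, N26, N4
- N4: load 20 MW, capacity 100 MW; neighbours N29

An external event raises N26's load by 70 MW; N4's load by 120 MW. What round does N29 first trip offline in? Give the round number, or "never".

Round 1 — N26 at 80 > 60; N4 at 140 > 100. N26, N4 trip offline.
  N26 sheds 80 MW to N23, N29: 40 each.
    N23: 10+40 = 50 ≤ 70
    N29: 10+40 = 50 ≤ 80
  N4 sheds 140 MW to N29: 140 each.
    N29: 50+140 = 190 > 80
Round 2 — N29 trips offline.
  N29 sheds 190 MW to N17: 190 each.
    N17: 30+190 = 220 > 60
Round 3 — N17 trips offline.
  N17 sheds 220 MW: no online neighbours, lost.
No further trips.

2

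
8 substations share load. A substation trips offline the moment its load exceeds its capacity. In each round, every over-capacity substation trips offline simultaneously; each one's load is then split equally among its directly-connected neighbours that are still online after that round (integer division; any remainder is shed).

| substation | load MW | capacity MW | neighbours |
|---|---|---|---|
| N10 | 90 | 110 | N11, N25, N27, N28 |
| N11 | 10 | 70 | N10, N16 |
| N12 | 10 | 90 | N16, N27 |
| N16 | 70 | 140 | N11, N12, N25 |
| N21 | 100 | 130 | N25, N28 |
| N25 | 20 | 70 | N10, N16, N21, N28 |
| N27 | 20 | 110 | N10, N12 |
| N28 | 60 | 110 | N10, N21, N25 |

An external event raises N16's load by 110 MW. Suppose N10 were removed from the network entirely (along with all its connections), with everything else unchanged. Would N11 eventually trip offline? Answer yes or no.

no

With N10 removed:
Round 1 — N16 at 180 > 140. N16 trips offline.
  N16 sheds 180 MW to N11, N12, N25: 60 each.
    N11: 10+60 = 70 ≤ 70
    N12: 10+60 = 70 ≤ 90
    N25: 20+60 = 80 > 70
Round 2 — N25 trips offline.
  N25 sheds 80 MW to N21, N28: 40 each.
    N21: 100+40 = 140 > 130
    N28: 60+40 = 100 ≤ 110
Round 3 — N21 trips offline.
  N21 sheds 140 MW to N28: 140 each.
    N28: 100+140 = 240 > 110
Round 4 — N28 trips offline.
  N28 sheds 240 MW: no online neighbours, lost.
No further trips.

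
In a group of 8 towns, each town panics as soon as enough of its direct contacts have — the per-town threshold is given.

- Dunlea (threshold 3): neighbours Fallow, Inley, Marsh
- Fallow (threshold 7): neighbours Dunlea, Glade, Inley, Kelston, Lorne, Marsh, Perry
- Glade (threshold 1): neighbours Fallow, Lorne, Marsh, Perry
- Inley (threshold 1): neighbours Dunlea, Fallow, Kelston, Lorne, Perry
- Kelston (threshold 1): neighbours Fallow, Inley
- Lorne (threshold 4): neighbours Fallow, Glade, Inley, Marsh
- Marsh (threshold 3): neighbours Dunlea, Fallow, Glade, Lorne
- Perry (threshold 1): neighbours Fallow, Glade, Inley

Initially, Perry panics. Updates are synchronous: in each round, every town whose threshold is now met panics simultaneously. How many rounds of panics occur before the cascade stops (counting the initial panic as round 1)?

Round 1 — Perry panics (initial).
Round 2 — checking thresholds:
  Fallow: 1 of 7 neighbours < 7, below threshold.
  Glade: 1 of 4 neighbours ≥ 1, panics.
  Inley: 1 of 5 neighbours ≥ 1, panics.
Round 3 — checking thresholds:
  Dunlea: 1 of 3 neighbours < 3, below threshold.
  Fallow: 3 of 7 neighbours < 7, below threshold.
  Kelston: 1 of 2 neighbours ≥ 1, panics.
  Lorne: 2 of 4 neighbours < 4, below threshold.
  Marsh: 1 of 4 neighbours < 3, below threshold.
Round 4 — no new panics; cascade stops.

3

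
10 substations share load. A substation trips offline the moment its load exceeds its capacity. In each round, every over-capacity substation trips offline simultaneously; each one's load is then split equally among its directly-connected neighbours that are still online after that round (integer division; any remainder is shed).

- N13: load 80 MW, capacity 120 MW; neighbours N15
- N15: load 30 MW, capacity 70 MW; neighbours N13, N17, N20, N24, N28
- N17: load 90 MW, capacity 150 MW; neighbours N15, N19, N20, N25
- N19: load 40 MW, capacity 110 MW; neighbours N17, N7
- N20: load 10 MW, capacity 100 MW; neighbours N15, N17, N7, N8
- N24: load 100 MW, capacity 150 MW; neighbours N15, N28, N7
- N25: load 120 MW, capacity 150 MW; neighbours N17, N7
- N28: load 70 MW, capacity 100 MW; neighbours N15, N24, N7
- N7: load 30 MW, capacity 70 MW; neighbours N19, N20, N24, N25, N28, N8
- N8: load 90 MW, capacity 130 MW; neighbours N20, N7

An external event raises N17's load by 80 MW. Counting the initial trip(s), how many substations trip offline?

Round 1 — N17 at 170 > 150. N17 trips offline.
  N17 sheds 170 MW to N15, N19, N20, N25: 42 each (2 lost).
    N15: 30+42 = 72 > 70
    N19: 40+42 = 82 ≤ 110
    N20: 10+42 = 52 ≤ 100
    N25: 120+42 = 162 > 150
Round 2 — N15, N25 trip offline.
  N15 sheds 72 MW to N13, N20, N24, N28: 18 each.
    N13: 80+18 = 98 ≤ 120
    N20: 52+18 = 70 ≤ 100
    N24: 100+18 = 118 ≤ 150
    N28: 70+18 = 88 ≤ 100
  N25 sheds 162 MW to N7: 162 each.
    N7: 30+162 = 192 > 70
Round 3 — N7 trips offline.
  N7 sheds 192 MW to N19, N20, N24, N28, N8: 38 each (2 lost).
    N19: 82+38 = 120 > 110
    N20: 70+38 = 108 > 100
    N24: 118+38 = 156 > 150
    N28: 88+38 = 126 > 100
    N8: 90+38 = 128 ≤ 130
Round 4 — N19, N20, N24, N28 trip offline.
  N19 sheds 120 MW: no online neighbours, lost.
  N20 sheds 108 MW to N8: 108 each.
    N8: 128+108 = 236 > 130
  N24 sheds 156 MW: no online neighbours, lost.
  N28 sheds 126 MW: no online neighbours, lost.
Round 5 — N8 trips offline.
  N8 sheds 236 MW: no online neighbours, lost.
No further trips.

9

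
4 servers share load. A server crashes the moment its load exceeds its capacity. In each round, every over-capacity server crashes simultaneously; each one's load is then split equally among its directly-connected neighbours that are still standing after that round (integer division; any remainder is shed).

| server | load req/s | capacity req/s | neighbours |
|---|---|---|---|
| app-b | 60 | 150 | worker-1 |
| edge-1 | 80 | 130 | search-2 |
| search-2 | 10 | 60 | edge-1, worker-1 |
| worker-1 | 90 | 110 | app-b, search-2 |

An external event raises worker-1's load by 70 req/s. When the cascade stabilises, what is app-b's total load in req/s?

Round 1 — worker-1 at 160 > 110. worker-1 crashes.
  worker-1 sheds 160 req/s to app-b, search-2: 80 each.
    app-b: 60+80 = 140 ≤ 150
    search-2: 10+80 = 90 > 60
Round 2 — search-2 crashes.
  search-2 sheds 90 req/s to edge-1: 90 each.
    edge-1: 80+90 = 170 > 130
Round 3 — edge-1 crashes.
  edge-1 sheds 170 req/s: no online neighbours, lost.
No further crashes.

140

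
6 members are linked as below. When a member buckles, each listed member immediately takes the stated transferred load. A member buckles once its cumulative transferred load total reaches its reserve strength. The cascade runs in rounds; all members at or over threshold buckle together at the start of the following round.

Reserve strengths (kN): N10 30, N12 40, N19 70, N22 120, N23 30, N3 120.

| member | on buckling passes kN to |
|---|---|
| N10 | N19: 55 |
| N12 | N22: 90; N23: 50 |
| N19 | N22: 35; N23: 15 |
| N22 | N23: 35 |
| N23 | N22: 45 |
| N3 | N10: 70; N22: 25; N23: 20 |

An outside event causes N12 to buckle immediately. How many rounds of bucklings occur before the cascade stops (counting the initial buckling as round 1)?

3

Round 1 — N12 buckles (initial).
  N22: +90 → 90 < 120
  N23: +50 → 50 ≥ 30
Round 2 — N23 buckles.
  N22: +45 → 135 ≥ 120
Round 3 — N22 buckles.
No further bucklings.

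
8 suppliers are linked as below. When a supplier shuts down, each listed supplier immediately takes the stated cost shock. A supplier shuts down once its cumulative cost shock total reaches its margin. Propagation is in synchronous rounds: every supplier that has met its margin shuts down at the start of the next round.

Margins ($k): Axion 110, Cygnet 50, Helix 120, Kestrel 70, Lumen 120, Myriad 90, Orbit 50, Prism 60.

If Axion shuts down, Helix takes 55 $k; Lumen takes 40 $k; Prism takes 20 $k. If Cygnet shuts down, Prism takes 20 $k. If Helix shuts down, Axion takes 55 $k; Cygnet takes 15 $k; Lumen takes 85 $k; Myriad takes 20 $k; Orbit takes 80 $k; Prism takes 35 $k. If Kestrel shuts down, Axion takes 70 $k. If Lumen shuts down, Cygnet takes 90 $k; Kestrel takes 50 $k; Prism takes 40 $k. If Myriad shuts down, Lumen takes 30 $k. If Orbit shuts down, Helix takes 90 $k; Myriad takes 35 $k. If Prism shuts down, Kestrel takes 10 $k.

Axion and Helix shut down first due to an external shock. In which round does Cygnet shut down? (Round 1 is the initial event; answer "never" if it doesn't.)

3

Round 1 — Axion, Helix shut down (initial).
  Cygnet: +15 → 15 < 50
  Lumen: +40+85 → 125 ≥ 120
  Myriad: +20 → 20 < 90
  Orbit: +80 → 80 ≥ 50
  Prism: +20+35 → 55 < 60
Round 2 — Lumen, Orbit shut down.
  Cygnet: +90 → 105 ≥ 50
  Kestrel: +50 → 50 < 70
  Myriad: +35 → 55 < 90
  Prism: +40 → 95 ≥ 60
Round 3 — Cygnet, Prism shut down.
  Kestrel: +10 → 60 < 70
No further shutdowns.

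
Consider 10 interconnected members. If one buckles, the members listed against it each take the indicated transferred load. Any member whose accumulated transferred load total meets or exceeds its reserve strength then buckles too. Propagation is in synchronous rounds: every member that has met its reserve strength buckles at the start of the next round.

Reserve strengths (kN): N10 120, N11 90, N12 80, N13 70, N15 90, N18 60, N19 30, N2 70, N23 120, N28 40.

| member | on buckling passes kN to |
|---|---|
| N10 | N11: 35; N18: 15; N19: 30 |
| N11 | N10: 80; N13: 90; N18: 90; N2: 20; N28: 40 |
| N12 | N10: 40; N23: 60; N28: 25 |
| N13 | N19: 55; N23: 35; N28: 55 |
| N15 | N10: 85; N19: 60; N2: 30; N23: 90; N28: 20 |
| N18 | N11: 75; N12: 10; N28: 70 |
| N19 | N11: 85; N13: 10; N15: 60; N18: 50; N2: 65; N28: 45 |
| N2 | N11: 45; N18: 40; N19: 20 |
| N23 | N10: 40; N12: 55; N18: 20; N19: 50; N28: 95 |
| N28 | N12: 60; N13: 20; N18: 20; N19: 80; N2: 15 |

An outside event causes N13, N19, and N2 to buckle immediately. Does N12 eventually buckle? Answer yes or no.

Round 1 — N13, N19, N2 buckle (initial).
  N11: +85+45 → 130 ≥ 90
  N15: +60 → 60 < 90
  N18: +50+40 → 90 ≥ 60
  N23: +35 → 35 < 120
  N28: +55+45 → 100 ≥ 40
Round 2 — N11, N18, N28 buckle.
  N10: +80 → 80 < 120
  N12: +10+60 → 70 < 80
No further bucklings.

no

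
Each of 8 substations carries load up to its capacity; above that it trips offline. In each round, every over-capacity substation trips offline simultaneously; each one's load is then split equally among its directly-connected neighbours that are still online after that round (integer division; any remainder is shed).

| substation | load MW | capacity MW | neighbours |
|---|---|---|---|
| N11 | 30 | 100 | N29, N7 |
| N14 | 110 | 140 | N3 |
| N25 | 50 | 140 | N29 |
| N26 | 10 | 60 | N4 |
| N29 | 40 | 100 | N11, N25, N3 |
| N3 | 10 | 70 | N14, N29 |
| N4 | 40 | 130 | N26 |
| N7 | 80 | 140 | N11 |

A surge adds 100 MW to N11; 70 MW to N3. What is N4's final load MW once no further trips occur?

Round 1 — N11 at 130 > 100; N3 at 80 > 70. N11, N3 trip offline.
  N11 sheds 130 MW to N29, N7: 65 each.
    N29: 40+65 = 105 > 100
    N7: 80+65 = 145 > 140
  N3 sheds 80 MW to N14, N29: 40 each.
    N14: 110+40 = 150 > 140
    N29: 105+40 = 145 > 100
Round 2 — N14, N29, N7 trip offline.
  N14 sheds 150 MW: no online neighbours, lost.
  N29 sheds 145 MW to N25: 145 each.
    N25: 50+145 = 195 > 140
  N7 sheds 145 MW: no online neighbours, lost.
Round 3 — N25 trips offline.
  N25 sheds 195 MW: no online neighbours, lost.
No further trips.

40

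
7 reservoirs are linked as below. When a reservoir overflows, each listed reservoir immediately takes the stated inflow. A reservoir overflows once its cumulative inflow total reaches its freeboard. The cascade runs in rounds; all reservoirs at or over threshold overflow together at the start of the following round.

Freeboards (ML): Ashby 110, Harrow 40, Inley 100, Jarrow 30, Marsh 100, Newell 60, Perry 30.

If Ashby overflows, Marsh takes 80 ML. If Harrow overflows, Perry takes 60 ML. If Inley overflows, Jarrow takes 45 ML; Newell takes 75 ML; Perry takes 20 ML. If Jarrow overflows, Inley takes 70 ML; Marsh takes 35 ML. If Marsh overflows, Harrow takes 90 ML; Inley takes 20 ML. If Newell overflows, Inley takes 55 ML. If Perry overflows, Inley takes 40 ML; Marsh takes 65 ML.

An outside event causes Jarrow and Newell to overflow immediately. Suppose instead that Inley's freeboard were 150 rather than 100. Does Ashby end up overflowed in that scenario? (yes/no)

With Inley's freeboard at 150:
Round 1 — Jarrow, Newell overflow (initial).
  Inley: +70+55 → 125 < 150
  Marsh: +35 → 35 < 100
No further overflows.

no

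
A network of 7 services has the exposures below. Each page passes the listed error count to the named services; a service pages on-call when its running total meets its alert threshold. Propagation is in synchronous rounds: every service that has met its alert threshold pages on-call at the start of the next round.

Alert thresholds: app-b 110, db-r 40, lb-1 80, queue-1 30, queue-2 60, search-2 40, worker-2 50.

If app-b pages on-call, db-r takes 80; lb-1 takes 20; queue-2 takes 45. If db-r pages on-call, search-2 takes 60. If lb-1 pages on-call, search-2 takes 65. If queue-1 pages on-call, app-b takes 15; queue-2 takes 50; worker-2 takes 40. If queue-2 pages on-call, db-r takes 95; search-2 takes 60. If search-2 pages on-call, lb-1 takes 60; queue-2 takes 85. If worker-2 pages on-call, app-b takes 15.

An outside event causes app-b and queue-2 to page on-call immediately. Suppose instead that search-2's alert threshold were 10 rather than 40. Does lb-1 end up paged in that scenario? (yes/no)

yes

With search-2's alert threshold at 10:
Round 1 — app-b, queue-2 page on-call (initial).
  db-r: +80+95 → 175 ≥ 40
  lb-1: +20 → 20 < 80
  search-2: +60 → 60 ≥ 10
Round 2 — db-r, search-2 page on-call.
  lb-1: +60 → 80 ≥ 80
Round 3 — lb-1 pages on-call.
No further pages.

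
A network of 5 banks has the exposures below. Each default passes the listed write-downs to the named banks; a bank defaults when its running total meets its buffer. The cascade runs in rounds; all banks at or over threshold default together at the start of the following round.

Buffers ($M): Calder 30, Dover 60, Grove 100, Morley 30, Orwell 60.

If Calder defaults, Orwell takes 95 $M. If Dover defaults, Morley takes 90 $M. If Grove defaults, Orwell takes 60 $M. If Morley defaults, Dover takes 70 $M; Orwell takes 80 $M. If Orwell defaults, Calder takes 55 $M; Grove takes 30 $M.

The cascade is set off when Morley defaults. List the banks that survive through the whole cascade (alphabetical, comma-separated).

Round 1 — Morley defaults (initial).
  Dover: +70 → 70 ≥ 60
  Orwell: +80 → 80 ≥ 60
Round 2 — Dover, Orwell default.
  Calder: +55 → 55 ≥ 30
  Grove: +30 → 30 < 100
Round 3 — Calder defaults.
No further defaults.

Grove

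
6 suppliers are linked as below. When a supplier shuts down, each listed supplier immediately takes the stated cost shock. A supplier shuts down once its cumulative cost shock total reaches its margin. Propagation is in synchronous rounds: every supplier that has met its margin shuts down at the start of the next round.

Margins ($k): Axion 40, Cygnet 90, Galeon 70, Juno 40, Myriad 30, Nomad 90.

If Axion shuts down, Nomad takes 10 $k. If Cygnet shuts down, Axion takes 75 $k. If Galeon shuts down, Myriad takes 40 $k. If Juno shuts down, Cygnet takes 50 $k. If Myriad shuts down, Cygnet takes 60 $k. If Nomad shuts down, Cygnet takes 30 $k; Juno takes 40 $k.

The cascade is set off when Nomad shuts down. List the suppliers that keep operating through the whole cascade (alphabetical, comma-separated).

Axion, Cygnet, Galeon, Myriad

Round 1 — Nomad shuts down (initial).
  Cygnet: +30 → 30 < 90
  Juno: +40 → 40 ≥ 40
Round 2 — Juno shuts down.
  Cygnet: +50 → 80 < 90
No further shutdowns.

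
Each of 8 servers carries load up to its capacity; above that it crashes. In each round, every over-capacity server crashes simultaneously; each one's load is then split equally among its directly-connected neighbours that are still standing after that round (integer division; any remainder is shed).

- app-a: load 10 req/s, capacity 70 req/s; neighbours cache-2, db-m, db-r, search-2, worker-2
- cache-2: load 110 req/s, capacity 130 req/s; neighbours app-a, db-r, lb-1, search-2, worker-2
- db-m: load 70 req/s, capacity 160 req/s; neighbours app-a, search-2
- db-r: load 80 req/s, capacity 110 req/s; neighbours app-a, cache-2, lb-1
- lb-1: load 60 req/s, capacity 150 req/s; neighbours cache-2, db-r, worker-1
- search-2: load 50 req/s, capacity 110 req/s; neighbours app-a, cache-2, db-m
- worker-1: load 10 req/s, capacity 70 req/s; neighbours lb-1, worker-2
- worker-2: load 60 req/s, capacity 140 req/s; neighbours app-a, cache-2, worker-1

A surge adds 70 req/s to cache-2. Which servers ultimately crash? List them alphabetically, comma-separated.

Round 1 — cache-2 at 180 > 130. cache-2 crashes.
  cache-2 sheds 180 req/s to app-a, db-r, lb-1, search-2, worker-2: 36 each.
    app-a: 10+36 = 46 ≤ 70
    db-r: 80+36 = 116 > 110
    lb-1: 60+36 = 96 ≤ 150
    search-2: 50+36 = 86 ≤ 110
    worker-2: 60+36 = 96 ≤ 140
Round 2 — db-r crashes.
  db-r sheds 116 req/s to app-a, lb-1: 58 each.
    app-a: 46+58 = 104 > 70
    lb-1: 96+58 = 154 > 150
Round 3 — app-a, lb-1 crash.
  app-a sheds 104 req/s to db-m, search-2, worker-2: 34 each (2 lost).
    db-m: 70+34 = 104 ≤ 160
    search-2: 86+34 = 120 > 110
    worker-2: 96+34 = 130 ≤ 140
  lb-1 sheds 154 req/s to worker-1: 154 each.
    worker-1: 10+154 = 164 > 70
Round 4 — search-2, worker-1 crash.
  search-2 sheds 120 req/s to db-m: 120 each.
    db-m: 104+120 = 224 > 160
  worker-1 sheds 164 req/s to worker-2: 164 each.
    worker-2: 130+164 = 294 > 140
Round 5 — db-m, worker-2 crash.
  db-m sheds 224 req/s: no online neighbours, lost.
  worker-2 sheds 294 req/s: no online neighbours, lost.
No further crashes.

app-a, cache-2, db-m, db-r, lb-1, search-2, worker-1, worker-2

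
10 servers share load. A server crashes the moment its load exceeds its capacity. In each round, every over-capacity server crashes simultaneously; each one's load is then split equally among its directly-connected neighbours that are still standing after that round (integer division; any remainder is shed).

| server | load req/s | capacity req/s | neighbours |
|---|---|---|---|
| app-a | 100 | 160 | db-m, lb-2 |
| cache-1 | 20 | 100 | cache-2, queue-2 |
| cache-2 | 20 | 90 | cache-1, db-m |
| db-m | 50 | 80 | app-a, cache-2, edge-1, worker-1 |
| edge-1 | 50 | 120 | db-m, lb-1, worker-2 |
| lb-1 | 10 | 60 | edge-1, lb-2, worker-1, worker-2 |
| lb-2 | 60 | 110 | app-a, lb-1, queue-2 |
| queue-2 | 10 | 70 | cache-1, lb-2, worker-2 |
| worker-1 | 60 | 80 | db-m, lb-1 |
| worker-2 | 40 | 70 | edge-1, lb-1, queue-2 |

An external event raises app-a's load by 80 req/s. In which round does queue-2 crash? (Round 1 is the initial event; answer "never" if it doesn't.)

3

Round 1 — app-a at 180 > 160. app-a crashes.
  app-a sheds 180 req/s to db-m, lb-2: 90 each.
    db-m: 50+90 = 140 > 80
    lb-2: 60+90 = 150 > 110
Round 2 — db-m, lb-2 crash.
  db-m sheds 140 req/s to cache-2, edge-1, worker-1: 46 each (2 lost).
    cache-2: 20+46 = 66 ≤ 90
    edge-1: 50+46 = 96 ≤ 120
    worker-1: 60+46 = 106 > 80
  lb-2 sheds 150 req/s to lb-1, queue-2: 75 each.
    lb-1: 10+75 = 85 > 60
    queue-2: 10+75 = 85 > 70
Round 3 — lb-1, queue-2, worker-1 crash.
  lb-1 sheds 85 req/s to edge-1, worker-2: 42 each (1 lost).
    edge-1: 96+42 = 138 > 120
    worker-2: 40+42 = 82 > 70
  queue-2 sheds 85 req/s to cache-1, worker-2: 42 each (1 lost).
    cache-1: 20+42 = 62 ≤ 100
    worker-2: 82+42 = 124 > 70
  worker-1 sheds 106 req/s: no online neighbours, lost.
Round 4 — edge-1, worker-2 crash.
  edge-1 sheds 138 req/s: no online neighbours, lost.
  worker-2 sheds 124 req/s: no online neighbours, lost.
No further crashes.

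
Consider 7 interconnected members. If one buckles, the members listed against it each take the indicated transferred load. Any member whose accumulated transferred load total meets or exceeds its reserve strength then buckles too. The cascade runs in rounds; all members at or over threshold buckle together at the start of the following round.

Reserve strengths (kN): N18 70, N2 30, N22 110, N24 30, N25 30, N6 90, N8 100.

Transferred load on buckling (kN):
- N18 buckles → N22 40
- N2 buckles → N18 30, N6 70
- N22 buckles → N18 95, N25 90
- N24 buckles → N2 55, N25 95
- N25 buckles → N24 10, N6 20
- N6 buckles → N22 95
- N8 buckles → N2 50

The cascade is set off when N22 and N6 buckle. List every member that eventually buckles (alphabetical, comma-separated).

N18, N22, N25, N6

Round 1 — N22, N6 buckle (initial).
  N18: +95 → 95 ≥ 70
  N25: +90 → 90 ≥ 30
Round 2 — N18, N25 buckle.
  N24: +10 → 10 < 30
No further bucklings.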